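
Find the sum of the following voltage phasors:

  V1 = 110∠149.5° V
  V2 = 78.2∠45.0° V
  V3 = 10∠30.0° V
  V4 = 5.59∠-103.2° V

Step 1 — Convert each phasor to rectangular form:
  V1 = 110·(cos(149.5°) + j·sin(149.5°)) = -94.78 + j55.83 V
  V2 = 78.2·(cos(45.0°) + j·sin(45.0°)) = 55.3 + j55.3 V
  V3 = 10·(cos(30.0°) + j·sin(30.0°)) = 8.66 + j5 V
  V4 = 5.59·(cos(-103.2°) + j·sin(-103.2°)) = -1.276 - j5.442 V
Step 2 — Sum components: V_total = -32.1 + j110.7 V.
Step 3 — Convert to polar: |V_total| = 115.2 V, ∠V_total = 106.2°.

V_total = 115.2∠106.2° V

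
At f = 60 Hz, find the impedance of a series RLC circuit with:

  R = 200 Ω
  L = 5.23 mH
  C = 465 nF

Step 1 — Angular frequency: ω = 2π·f = 2π·60 = 377 rad/s.
Step 2 — Component impedances:
  R: Z = R = 200 Ω
  L: Z = jωL = j·377·0.00523 = 0 + j1.972 Ω
  C: Z = 1/(jωC) = -j/(ω·C) = 0 - j5704 Ω
Step 3 — Series combination: Z_total = R + L + C = 200 - j5703 Ω = 5706∠-88.0° Ω.

Z = 200 - j5703 Ω = 5706∠-88.0° Ω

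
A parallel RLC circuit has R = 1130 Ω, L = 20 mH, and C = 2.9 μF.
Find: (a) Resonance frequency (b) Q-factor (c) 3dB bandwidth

Step 1 — Resonance: ω₀ = 1/√(LC) = 1/√(0.02·2.9e-06) = 4152 rad/s.
Step 2 — f₀ = ω₀/(2π) = 660.9 Hz.
Step 3 — Parallel Q: Q = R/(ω₀L) = 1130/(4152·0.02) = 13.61.
Step 4 — Bandwidth: Δω = ω₀/Q = 305.2 rad/s; BW = Δω/(2π) = 48.57 Hz.

(a) f₀ = 660.9 Hz  (b) Q = 13.61  (c) BW = 48.57 Hz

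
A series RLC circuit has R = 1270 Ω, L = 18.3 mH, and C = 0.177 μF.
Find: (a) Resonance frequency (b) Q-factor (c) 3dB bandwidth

Step 1 — Resonance condition Im(Z)=0 gives ω₀ = 1/√(LC).
Step 2 — ω₀ = 1/√(0.0183·1.77e-07) = 1.757e+04 rad/s.
Step 3 — f₀ = ω₀/(2π) = 2796 Hz.
Step 4 — Series Q: Q = ω₀L/R = 1.757e+04·0.0183/1270 = 0.2532.
Step 5 — 3dB bandwidth: Δω = ω₀/Q = 6.94e+04 rad/s; BW = Δω/(2π) = 1.105e+04 Hz.

(a) f₀ = 2796 Hz  (b) Q = 0.2532  (c) BW = 1.105e+04 Hz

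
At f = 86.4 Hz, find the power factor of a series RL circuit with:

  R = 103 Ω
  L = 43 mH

Step 1 — Angular frequency: ω = 2π·f = 2π·86.4 = 542.9 rad/s.
Step 2 — Component impedances:
  R: Z = R = 103 Ω
  L: Z = jωL = j·542.9·0.043 = 0 + j23.34 Ω
Step 3 — Series combination: Z_total = R + L = 103 + j23.34 Ω = 105.6∠12.8° Ω.
Step 4 — Power factor: PF = cos(φ) = Re(Z)/|Z| = 103/105.61 = 0.9753.
Step 5 — Type: Im(Z) = 23.34 ⇒ lagging (phase φ = 12.8°).

PF = 0.9753 (lagging, φ = 12.8°)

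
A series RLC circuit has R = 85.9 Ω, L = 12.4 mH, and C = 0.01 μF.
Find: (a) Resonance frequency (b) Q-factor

Step 1 — Resonance condition Im(Z)=0 gives ω₀ = 1/√(LC).
Step 2 — ω₀ = 1/√(0.0124·1e-08) = 8.98e+04 rad/s.
Step 3 — f₀ = ω₀/(2π) = 1.429e+04 Hz.
Step 4 — Series Q: Q = ω₀L/R = 8.98e+04·0.0124/85.9 = 12.96.

(a) f₀ = 1.429e+04 Hz  (b) Q = 12.96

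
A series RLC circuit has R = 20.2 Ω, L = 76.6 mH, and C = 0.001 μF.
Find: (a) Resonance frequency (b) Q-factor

Step 1 — Resonance condition Im(Z)=0 gives ω₀ = 1/√(LC).
Step 2 — ω₀ = 1/√(0.0766·1e-09) = 1.143e+05 rad/s.
Step 3 — f₀ = ω₀/(2π) = 1.818e+04 Hz.
Step 4 — Series Q: Q = ω₀L/R = 1.143e+05·0.0766/20.2 = 433.3.

(a) f₀ = 1.818e+04 Hz  (b) Q = 433.3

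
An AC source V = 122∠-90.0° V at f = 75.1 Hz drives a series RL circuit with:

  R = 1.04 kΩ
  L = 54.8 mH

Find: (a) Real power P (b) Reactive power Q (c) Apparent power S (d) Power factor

Step 1 — Angular frequency: ω = 2π·f = 2π·75.1 = 471.9 rad/s.
Step 2 — Component impedances:
  R: Z = R = 1040 Ω
  L: Z = jωL = j·471.9·0.0548 = 0 + j25.86 Ω
Step 3 — Series combination: Z_total = R + L = 1040 + j25.86 Ω = 1040∠1.4° Ω.
Step 4 — Source phasor: V = 122∠-90.0° V = 0 - j122 V.
Step 5 — Current: I = V / Z = -0.002915 - j0.1172 A = 0.1173∠-91.4° A.
Step 6 — Complex power: S = V·I* = 14.3 + j0.3556 VA.
Step 7 — Real power: P = Re(S) = 14.3 W.
Step 8 — Reactive power: Q = Im(S) = 0.3556 VAR.
Step 9 — Apparent power: |S| = 14.31 VA.
Step 10 — Power factor: PF = P/|S| = 0.9997 (lagging).

(a) P = 14.3 W  (b) Q = 0.3556 VAR  (c) S = 14.31 VA  (d) PF = 0.9997 (lagging)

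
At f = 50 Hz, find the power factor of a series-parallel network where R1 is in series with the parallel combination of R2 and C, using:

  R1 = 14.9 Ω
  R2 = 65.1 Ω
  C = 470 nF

Step 1 — Angular frequency: ω = 2π·f = 2π·50 = 314.2 rad/s.
Step 2 — Component impedances:
  R1: Z = R = 14.9 Ω
  R2: Z = R = 65.1 Ω
  C: Z = 1/(jωC) = -j/(ω·C) = 0 - j6773 Ω
Step 3 — Parallel branch: R2 || C = 1/(1/R2 + 1/C) = 65.09 - j0.6257 Ω.
Step 4 — Series with R1: Z_total = R1 + (R2 || C) = 79.99 - j0.6257 Ω = 80∠-0.4° Ω.
Step 5 — Power factor: PF = cos(φ) = Re(Z)/|Z| = 79.994/79.996 = 1.
Step 6 — Type: Im(Z) = -0.6257 ⇒ leading (phase φ = -0.4°).

PF = 1 (leading, φ = -0.4°)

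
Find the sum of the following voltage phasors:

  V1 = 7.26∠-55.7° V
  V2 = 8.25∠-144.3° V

Step 1 — Convert each phasor to rectangular form:
  V1 = 7.26·(cos(-55.7°) + j·sin(-55.7°)) = 4.091 - j5.997 V
  V2 = 8.25·(cos(-144.3°) + j·sin(-144.3°)) = -6.7 - j4.814 V
Step 2 — Sum components: V_total = -2.608 - j10.81 V.
Step 3 — Convert to polar: |V_total| = 11.12 V, ∠V_total = -103.6°.

V_total = 11.12∠-103.6° V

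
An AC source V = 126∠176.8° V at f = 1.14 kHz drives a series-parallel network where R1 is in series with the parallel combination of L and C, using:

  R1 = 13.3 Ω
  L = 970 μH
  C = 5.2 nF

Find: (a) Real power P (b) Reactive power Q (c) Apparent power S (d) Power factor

Step 1 — Angular frequency: ω = 2π·f = 2π·1140 = 7163 rad/s.
Step 2 — Component impedances:
  R1: Z = R = 13.3 Ω
  L: Z = jωL = j·7163·0.00097 = 0 + j6.948 Ω
  C: Z = 1/(jωC) = -j/(ω·C) = 0 - j2.685e+04 Ω
Step 3 — Parallel branch: L || C = 1/(1/L + 1/C) = 0 + j6.95 Ω.
Step 4 — Series with R1: Z_total = R1 + (L || C) = 13.3 + j6.95 Ω = 15.01∠27.6° Ω.
Step 5 — Source phasor: V = 126∠176.8° V = -125.8 + j7.034 V.
Step 6 — Current: I = V / Z = -7.213 + j4.298 A = 8.396∠149.2° A.
Step 7 — Complex power: S = V·I* = 937.7 + j490 VA.
Step 8 — Real power: P = Re(S) = 937.7 W.
Step 9 — Reactive power: Q = Im(S) = 490 VAR.
Step 10 — Apparent power: |S| = 1058 VA.
Step 11 — Power factor: PF = P/|S| = 0.8863 (lagging).

(a) P = 937.7 W  (b) Q = 490 VAR  (c) S = 1058 VA  (d) PF = 0.8863 (lagging)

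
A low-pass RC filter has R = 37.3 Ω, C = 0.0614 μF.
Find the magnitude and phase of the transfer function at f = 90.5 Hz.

Step 1 — Angular frequency: ω = 2π·90.5 = 568.6 rad/s.
Step 2 — Transfer function: H(jω) = 1/(1 + jωRC).
Step 3 — Denominator: 1 + jωRC = 1 + j·568.6·37.3·6.14e-08 = 1 + j0.001302.
Step 4 — H = 1 - j0.001302.
Step 5 — Magnitude: |H| = 1 (-0.0 dB); phase: φ = -0.1°.

|H| = 1 (-0.0 dB), φ = -0.1°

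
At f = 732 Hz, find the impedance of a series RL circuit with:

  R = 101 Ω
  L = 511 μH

Step 1 — Angular frequency: ω = 2π·f = 2π·732 = 4599 rad/s.
Step 2 — Component impedances:
  R: Z = R = 101 Ω
  L: Z = jωL = j·4599·0.000511 = 0 + j2.35 Ω
Step 3 — Series combination: Z_total = R + L = 101 + j2.35 Ω = 101∠1.3° Ω.

Z = 101 + j2.35 Ω = 101∠1.3° Ω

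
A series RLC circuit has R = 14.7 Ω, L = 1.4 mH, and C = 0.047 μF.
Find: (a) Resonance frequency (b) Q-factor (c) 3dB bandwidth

Step 1 — Resonance: ω₀ = 1/√(LC) = 1/√(0.0014·4.7e-08) = 1.233e+05 rad/s.
Step 2 — f₀ = ω₀/(2π) = 1.962e+04 Hz.
Step 3 — Series Q: Q = ω₀L/R = 1.233e+05·0.0014/14.7 = 11.74.
Step 4 — Bandwidth: Δω = ω₀/Q = 1.05e+04 rad/s; BW = Δω/(2π) = 1671 Hz.

(a) f₀ = 1.962e+04 Hz  (b) Q = 11.74  (c) BW = 1671 Hz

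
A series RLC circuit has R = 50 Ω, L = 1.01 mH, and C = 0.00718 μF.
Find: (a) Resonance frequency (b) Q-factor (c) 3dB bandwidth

Step 1 — Resonance: ω₀ = 1/√(LC) = 1/√(0.00101·7.18e-09) = 3.713e+05 rad/s.
Step 2 — f₀ = ω₀/(2π) = 5.91e+04 Hz.
Step 3 — Series Q: Q = ω₀L/R = 3.713e+05·0.00101/50 = 7.501.
Step 4 — Bandwidth: Δω = ω₀/Q = 4.95e+04 rad/s; BW = Δω/(2π) = 7879 Hz.

(a) f₀ = 5.91e+04 Hz  (b) Q = 7.501  (c) BW = 7879 Hz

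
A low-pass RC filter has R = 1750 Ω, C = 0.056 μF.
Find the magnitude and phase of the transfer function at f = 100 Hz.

Step 1 — Angular frequency: ω = 2π·100 = 628.3 rad/s.
Step 2 — Transfer function: H(jω) = 1/(1 + jωRC).
Step 3 — Denominator: 1 + jωRC = 1 + j·628.3·1750·5.6e-08 = 1 + j0.06158.
Step 4 — H = 0.9962 - j0.06134.
Step 5 — Magnitude: |H| = 0.9981 (-0.0 dB); phase: φ = -3.5°.

|H| = 0.9981 (-0.0 dB), φ = -3.5°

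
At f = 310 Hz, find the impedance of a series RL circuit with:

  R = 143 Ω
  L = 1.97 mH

Step 1 — Angular frequency: ω = 2π·f = 2π·310 = 1948 rad/s.
Step 2 — Component impedances:
  R: Z = R = 143 Ω
  L: Z = jωL = j·1948·0.00197 = 0 + j3.837 Ω
Step 3 — Series combination: Z_total = R + L = 143 + j3.837 Ω = 143.1∠1.5° Ω.

Z = 143 + j3.837 Ω = 143.1∠1.5° Ω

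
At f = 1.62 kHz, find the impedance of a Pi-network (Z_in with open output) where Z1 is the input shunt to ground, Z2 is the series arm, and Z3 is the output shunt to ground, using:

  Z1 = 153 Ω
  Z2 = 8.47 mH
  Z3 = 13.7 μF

Step 1 — Angular frequency: ω = 2π·f = 2π·1620 = 1.018e+04 rad/s.
Step 2 — Component impedances:
  Z1: Z = R = 153 Ω
  Z2: Z = jωL = j·1.018e+04·0.00847 = 0 + j86.21 Ω
  Z3: Z = 1/(jωC) = -j/(ω·C) = 0 - j7.171 Ω
Step 3 — With open output, the series arm Z2 and the output shunt Z3 appear in series to ground: Z2 + Z3 = 0 + j79.04 Ω.
Step 4 — Parallel with input shunt Z1: Z_in = Z1 || (Z2 + Z3) = 32.23 + j62.39 Ω = 70.23∠62.7° Ω.

Z = 32.23 + j62.39 Ω = 70.23∠62.7° Ω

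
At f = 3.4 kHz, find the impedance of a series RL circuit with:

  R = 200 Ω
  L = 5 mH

Step 1 — Angular frequency: ω = 2π·f = 2π·3400 = 2.136e+04 rad/s.
Step 2 — Component impedances:
  R: Z = R = 200 Ω
  L: Z = jωL = j·2.136e+04·0.005 = 0 + j106.8 Ω
Step 3 — Series combination: Z_total = R + L = 200 + j106.8 Ω = 226.7∠28.1° Ω.

Z = 200 + j106.8 Ω = 226.7∠28.1° Ω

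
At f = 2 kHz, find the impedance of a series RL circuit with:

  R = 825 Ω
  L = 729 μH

Step 1 — Angular frequency: ω = 2π·f = 2π·2000 = 1.257e+04 rad/s.
Step 2 — Component impedances:
  R: Z = R = 825 Ω
  L: Z = jωL = j·1.257e+04·0.000729 = 0 + j9.161 Ω
Step 3 — Series combination: Z_total = R + L = 825 + j9.161 Ω = 825.1∠0.6° Ω.

Z = 825 + j9.161 Ω = 825.1∠0.6° Ω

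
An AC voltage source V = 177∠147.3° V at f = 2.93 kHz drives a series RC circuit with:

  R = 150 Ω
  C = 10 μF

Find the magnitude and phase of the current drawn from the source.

Step 1 — Angular frequency: ω = 2π·f = 2π·2930 = 1.841e+04 rad/s.
Step 2 — Component impedances:
  R: Z = R = 150 Ω
  C: Z = 1/(jωC) = -j/(ω·C) = 0 - j5.432 Ω
Step 3 — Series combination: Z_total = R + C = 150 - j5.432 Ω = 150.1∠-2.1° Ω.
Step 4 — Source phasor: V = 177∠147.3° V = -148.9 + j95.62 V.
Step 5 — Ohm's law: I = V / Z_total = (-148.9 + j95.62) / (150 - j5.432) = -1.015 + j0.6007 A.
Step 6 — Convert to polar: |I| = 1.179 A, ∠I = 149.4°.

I = 1.179∠149.4° A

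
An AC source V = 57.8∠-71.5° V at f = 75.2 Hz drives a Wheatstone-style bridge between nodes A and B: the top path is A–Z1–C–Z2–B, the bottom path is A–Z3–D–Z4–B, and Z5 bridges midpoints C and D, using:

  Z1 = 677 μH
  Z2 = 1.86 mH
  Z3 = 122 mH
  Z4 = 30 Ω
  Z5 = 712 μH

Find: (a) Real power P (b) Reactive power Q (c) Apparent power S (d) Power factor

Step 1 — Angular frequency: ω = 2π·f = 2π·75.2 = 472.5 rad/s.
Step 2 — Component impedances:
  Z1: Z = jωL = j·472.5·0.000677 = 0 + j0.3199 Ω
  Z2: Z = jωL = j·472.5·0.00186 = 0 + j0.8788 Ω
  Z3: Z = jωL = j·472.5·0.122 = 0 + j57.64 Ω
  Z4: Z = R = 30 Ω
  Z5: Z = jωL = j·472.5·0.000712 = 0 + j0.3364 Ω
Step 3 — Bridge requires nodal analysis (the Z5 bridge couples midpoints C and D, so the two paths cannot be reduced to a simple series/parallel combination). Setting node B to ground and injecting 1 A at node A, the 3-node admittance system at A, C, D solves to V_A = Z_AB = 0.02581 + j1.196 Ω = 1.196∠88.8° Ω.
Step 4 — Source phasor: V = 57.8∠-71.5° V = 18.34 - j54.81 V.
Step 5 — Current: I = V / Z = -45.48 - j16.32 A = 48.32∠-160.3° A.
Step 6 — Complex power: S = V·I* = 60.26 + j2792 VA.
Step 7 — Real power: P = Re(S) = 60.26 W.
Step 8 — Reactive power: Q = Im(S) = 2792 VAR.
Step 9 — Apparent power: |S| = 2793 VA.
Step 10 — Power factor: PF = P/|S| = 0.02158 (lagging).

(a) P = 60.26 W  (b) Q = 2792 VAR  (c) S = 2793 VA  (d) PF = 0.02158 (lagging)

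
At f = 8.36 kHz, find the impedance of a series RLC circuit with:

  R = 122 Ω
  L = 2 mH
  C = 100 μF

Step 1 — Angular frequency: ω = 2π·f = 2π·8360 = 5.253e+04 rad/s.
Step 2 — Component impedances:
  R: Z = R = 122 Ω
  L: Z = jωL = j·5.253e+04·0.002 = 0 + j105.1 Ω
  C: Z = 1/(jωC) = -j/(ω·C) = 0 - j0.1904 Ω
Step 3 — Series combination: Z_total = R + L + C = 122 + j104.9 Ω = 160.9∠40.7° Ω.

Z = 122 + j104.9 Ω = 160.9∠40.7° Ω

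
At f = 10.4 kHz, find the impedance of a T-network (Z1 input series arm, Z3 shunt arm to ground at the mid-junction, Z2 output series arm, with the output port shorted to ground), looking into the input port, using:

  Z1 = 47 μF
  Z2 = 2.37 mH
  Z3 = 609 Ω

Step 1 — Angular frequency: ω = 2π·f = 2π·1.04e+04 = 6.535e+04 rad/s.
Step 2 — Component impedances:
  Z1: Z = 1/(jωC) = -j/(ω·C) = 0 - j0.3256 Ω
  Z2: Z = jωL = j·6.535e+04·0.00237 = 0 + j154.9 Ω
  Z3: Z = R = 609 Ω
Step 3 — With the output port shorted to ground, the output series arm Z2 runs from the junction to ground; the shunt arm Z3 also runs from the junction to ground. They appear in parallel: Z3 || Z2 = 36.99 + j145.5 Ω.
Step 4 — Series with input arm Z1: Z_in = Z1 + (Z3 || Z2) = 36.99 + j145.1 Ω = 149.8∠75.7° Ω.

Z = 36.99 + j145.1 Ω = 149.8∠75.7° Ω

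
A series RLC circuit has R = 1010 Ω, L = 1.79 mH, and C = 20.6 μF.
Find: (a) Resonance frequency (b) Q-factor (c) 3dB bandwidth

Step 1 — Resonance: ω₀ = 1/√(LC) = 1/√(0.00179·2.06e-05) = 5208 rad/s.
Step 2 — f₀ = ω₀/(2π) = 828.8 Hz.
Step 3 — Series Q: Q = ω₀L/R = 5208·0.00179/1010 = 0.009229.
Step 4 — Bandwidth: Δω = ω₀/Q = 5.642e+05 rad/s; BW = Δω/(2π) = 8.98e+04 Hz.

(a) f₀ = 828.8 Hz  (b) Q = 0.009229  (c) BW = 8.98e+04 Hz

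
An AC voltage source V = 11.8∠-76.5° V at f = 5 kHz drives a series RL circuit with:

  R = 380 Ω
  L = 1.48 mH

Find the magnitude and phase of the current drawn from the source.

Step 1 — Angular frequency: ω = 2π·f = 2π·5000 = 3.142e+04 rad/s.
Step 2 — Component impedances:
  R: Z = R = 380 Ω
  L: Z = jωL = j·3.142e+04·0.00148 = 0 + j46.5 Ω
Step 3 — Series combination: Z_total = R + L = 380 + j46.5 Ω = 382.8∠7.0° Ω.
Step 4 — Source phasor: V = 11.8∠-76.5° V = 2.755 - j11.47 V.
Step 5 — Ohm's law: I = V / Z_total = (2.755 - j11.47) / (380 + j46.5) = 0.003502 - j0.03062 A.
Step 6 — Convert to polar: |I| = 0.03082 A, ∠I = -83.5°.

I = 0.03082∠-83.5° A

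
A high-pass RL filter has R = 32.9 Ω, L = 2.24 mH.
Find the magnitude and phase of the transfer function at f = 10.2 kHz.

Step 1 — Angular frequency: ω = 2π·1.02e+04 = 6.409e+04 rad/s.
Step 2 — Transfer function: H(jω) = jωL/(R + jωL).
Step 3 — Numerator jωL = j·143.6; denominator R + jωL = 32.9 + j143.6.
Step 4 — H = 0.9501 + j0.2177.
Step 5 — Magnitude: |H| = 0.9747 (-0.2 dB); phase: φ = 12.9°.

|H| = 0.9747 (-0.2 dB), φ = 12.9°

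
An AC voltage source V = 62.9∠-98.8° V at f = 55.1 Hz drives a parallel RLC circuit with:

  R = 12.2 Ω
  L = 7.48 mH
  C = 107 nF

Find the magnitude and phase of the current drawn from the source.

Step 1 — Angular frequency: ω = 2π·f = 2π·55.1 = 346.2 rad/s.
Step 2 — Component impedances:
  R: Z = R = 12.2 Ω
  L: Z = jωL = j·346.2·0.00748 = 0 + j2.59 Ω
  C: Z = 1/(jωC) = -j/(ω·C) = 0 - j2.7e+04 Ω
Step 3 — Parallel combination: 1/Z_total = 1/R + 1/L + 1/C; Z_total = 0.5261 + j2.478 Ω = 2.533∠78.0° Ω.
Step 4 — Source phasor: V = 62.9∠-98.8° V = -9.623 - j62.16 V.
Step 5 — Ohm's law: I = V / Z_total = (-9.623 - j62.16) / (0.5261 + j2.478) = -24.79 - j1.379 A.
Step 6 — Convert to polar: |I| = 24.83 A, ∠I = -176.8°.

I = 24.83∠-176.8° A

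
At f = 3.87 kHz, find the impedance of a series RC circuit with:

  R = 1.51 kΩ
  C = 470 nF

Step 1 — Angular frequency: ω = 2π·f = 2π·3870 = 2.432e+04 rad/s.
Step 2 — Component impedances:
  R: Z = R = 1510 Ω
  C: Z = 1/(jωC) = -j/(ω·C) = 0 - j87.5 Ω
Step 3 — Series combination: Z_total = R + C = 1510 - j87.5 Ω = 1513∠-3.3° Ω.

Z = 1510 - j87.5 Ω = 1513∠-3.3° Ω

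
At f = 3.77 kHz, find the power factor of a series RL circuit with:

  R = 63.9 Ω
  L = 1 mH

Step 1 — Angular frequency: ω = 2π·f = 2π·3770 = 2.369e+04 rad/s.
Step 2 — Component impedances:
  R: Z = R = 63.9 Ω
  L: Z = jωL = j·2.369e+04·0.001 = 0 + j23.69 Ω
Step 3 — Series combination: Z_total = R + L = 63.9 + j23.69 Ω = 68.15∠20.3° Ω.
Step 4 — Power factor: PF = cos(φ) = Re(Z)/|Z| = 63.9/68.15 = 0.9376.
Step 5 — Type: Im(Z) = 23.69 ⇒ lagging (phase φ = 20.3°).

PF = 0.9376 (lagging, φ = 20.3°)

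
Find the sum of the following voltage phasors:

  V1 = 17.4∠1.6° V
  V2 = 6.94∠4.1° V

Step 1 — Convert each phasor to rectangular form:
  V1 = 17.4·(cos(1.6°) + j·sin(1.6°)) = 17.39 + j0.4858 V
  V2 = 6.94·(cos(4.1°) + j·sin(4.1°)) = 6.922 + j0.4962 V
Step 2 — Sum components: V_total = 24.32 + j0.982 V.
Step 3 — Convert to polar: |V_total| = 24.34 V, ∠V_total = 2.3°.

V_total = 24.34∠2.3° V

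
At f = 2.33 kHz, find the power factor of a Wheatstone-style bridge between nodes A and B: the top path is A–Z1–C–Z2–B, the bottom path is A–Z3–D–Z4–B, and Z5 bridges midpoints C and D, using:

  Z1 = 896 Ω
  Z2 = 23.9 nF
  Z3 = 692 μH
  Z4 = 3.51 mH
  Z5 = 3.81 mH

Step 1 — Angular frequency: ω = 2π·f = 2π·2330 = 1.464e+04 rad/s.
Step 2 — Component impedances:
  Z1: Z = R = 896 Ω
  Z2: Z = 1/(jωC) = -j/(ω·C) = 0 - j2858 Ω
  Z3: Z = jωL = j·1.464e+04·0.000692 = 0 + j10.13 Ω
  Z4: Z = jωL = j·1.464e+04·0.00351 = 0 + j51.39 Ω
  Z5: Z = jωL = j·1.464e+04·0.00381 = 0 + j55.78 Ω
Step 3 — Bridge requires nodal analysis (the Z5 bridge couples midpoints C and D, so the two paths cannot be reduced to a simple series/parallel combination). Setting node B to ground and injecting 1 A at node A, the 3-node admittance system at A, C, D solves to V_A = Z_AB = 0.09168 + j62.47 Ω = 62.47∠89.9° Ω.
Step 4 — Power factor: PF = cos(φ) = Re(Z)/|Z| = 0.09168/62.47 = 0.001468.
Step 5 — Type: Im(Z) = 62.47 ⇒ lagging (phase φ = 89.9°).

PF = 0.001468 (lagging, φ = 89.9°)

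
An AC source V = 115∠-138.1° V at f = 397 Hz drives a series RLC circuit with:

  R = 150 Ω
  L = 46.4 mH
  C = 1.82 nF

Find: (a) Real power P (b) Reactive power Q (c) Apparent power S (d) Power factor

Step 1 — Angular frequency: ω = 2π·f = 2π·397 = 2494 rad/s.
Step 2 — Component impedances:
  R: Z = R = 150 Ω
  L: Z = jωL = j·2494·0.0464 = 0 + j115.7 Ω
  C: Z = 1/(jωC) = -j/(ω·C) = 0 - j2.203e+05 Ω
Step 3 — Series combination: Z_total = R + L + C = 150 - j2.202e+05 Ω = 2.202e+05∠-90.0° Ω.
Step 4 — Source phasor: V = 115∠-138.1° V = -85.6 - j76.8 V.
Step 5 — Current: I = V / Z = 0.0003486 - j0.000389 A = 0.0005224∠-48.1° A.
Step 6 — Complex power: S = V·I* = 4.093e-05 - j0.06007 VA.
Step 7 — Real power: P = Re(S) = 4.093e-05 W.
Step 8 — Reactive power: Q = Im(S) = -0.06007 VAR.
Step 9 — Apparent power: |S| = 0.06007 VA.
Step 10 — Power factor: PF = P/|S| = 0.0006813 (leading).

(a) P = 4.093e-05 W  (b) Q = -0.06007 VAR  (c) S = 0.06007 VA  (d) PF = 0.0006813 (leading)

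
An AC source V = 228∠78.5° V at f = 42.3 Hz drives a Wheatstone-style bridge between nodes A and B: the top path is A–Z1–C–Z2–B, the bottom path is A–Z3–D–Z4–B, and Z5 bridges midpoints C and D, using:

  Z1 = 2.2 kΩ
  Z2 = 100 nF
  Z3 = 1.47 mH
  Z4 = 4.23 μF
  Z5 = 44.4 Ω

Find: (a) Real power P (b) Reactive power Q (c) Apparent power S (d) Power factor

Step 1 — Angular frequency: ω = 2π·f = 2π·42.3 = 265.8 rad/s.
Step 2 — Component impedances:
  Z1: Z = R = 2200 Ω
  Z2: Z = 1/(jωC) = -j/(ω·C) = 0 - j3.763e+04 Ω
  Z3: Z = jωL = j·265.8·0.00147 = 0 + j0.3907 Ω
  Z4: Z = 1/(jωC) = -j/(ω·C) = 0 - j889.5 Ω
  Z5: Z = R = 44.4 Ω
Step 3 — Bridge requires nodal analysis (the Z5 bridge couples midpoints C and D, so the two paths cannot be reduced to a simple series/parallel combination). Setting node B to ground and injecting 1 A at node A, the 3-node admittance system at A, C, D solves to V_A = Z_AB = 0.02328 - j868.6 Ω = 868.6∠-90.0° Ω.
Step 4 — Source phasor: V = 228∠78.5° V = 45.46 + j223.4 V.
Step 5 — Current: I = V / Z = -0.2572 + j0.05234 A = 0.2625∠168.5° A.
Step 6 — Complex power: S = V·I* = 0.001604 - j59.85 VA.
Step 7 — Real power: P = Re(S) = 0.001604 W.
Step 8 — Reactive power: Q = Im(S) = -59.85 VAR.
Step 9 — Apparent power: |S| = 59.85 VA.
Step 10 — Power factor: PF = P/|S| = 2.68e-05 (leading).

(a) P = 0.001604 W  (b) Q = -59.85 VAR  (c) S = 59.85 VA  (d) PF = 2.68e-05 (leading)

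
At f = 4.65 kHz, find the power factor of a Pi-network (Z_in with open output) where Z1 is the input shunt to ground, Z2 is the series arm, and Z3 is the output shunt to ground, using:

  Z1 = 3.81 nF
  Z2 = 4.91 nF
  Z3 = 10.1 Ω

Step 1 — Angular frequency: ω = 2π·f = 2π·4650 = 2.922e+04 rad/s.
Step 2 — Component impedances:
  Z1: Z = 1/(jωC) = -j/(ω·C) = 0 - j8983 Ω
  Z2: Z = 1/(jωC) = -j/(ω·C) = 0 - j6971 Ω
  Z3: Z = R = 10.1 Ω
Step 3 — With open output, the series arm Z2 and the output shunt Z3 appear in series to ground: Z2 + Z3 = 10.1 - j6971 Ω.
Step 4 — Parallel with input shunt Z1: Z_in = Z1 || (Z2 + Z3) = 3.202 - j3925 Ω = 3925∠-90.0° Ω.
Step 5 — Power factor: PF = cos(φ) = Re(Z)/|Z| = 3.202/3925 = 0.0008158.
Step 6 — Type: Im(Z) = -3925 ⇒ leading (phase φ = -90.0°).

PF = 0.0008158 (leading, φ = -90.0°)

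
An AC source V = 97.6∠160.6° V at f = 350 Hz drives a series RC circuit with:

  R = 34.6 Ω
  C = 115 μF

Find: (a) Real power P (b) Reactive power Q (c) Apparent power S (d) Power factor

Step 1 — Angular frequency: ω = 2π·f = 2π·350 = 2199 rad/s.
Step 2 — Component impedances:
  R: Z = R = 34.6 Ω
  C: Z = 1/(jωC) = -j/(ω·C) = 0 - j3.954 Ω
Step 3 — Series combination: Z_total = R + C = 34.6 - j3.954 Ω = 34.83∠-6.5° Ω.
Step 4 — Source phasor: V = 97.6∠160.6° V = -92.06 + j32.42 V.
Step 5 — Current: I = V / Z = -2.732 + j0.6247 A = 2.803∠167.1° A.
Step 6 — Complex power: S = V·I* = 271.8 - j31.06 VA.
Step 7 — Real power: P = Re(S) = 271.8 W.
Step 8 — Reactive power: Q = Im(S) = -31.06 VAR.
Step 9 — Apparent power: |S| = 273.5 VA.
Step 10 — Power factor: PF = P/|S| = 0.9935 (leading).

(a) P = 271.8 W  (b) Q = -31.06 VAR  (c) S = 273.5 VA  (d) PF = 0.9935 (leading)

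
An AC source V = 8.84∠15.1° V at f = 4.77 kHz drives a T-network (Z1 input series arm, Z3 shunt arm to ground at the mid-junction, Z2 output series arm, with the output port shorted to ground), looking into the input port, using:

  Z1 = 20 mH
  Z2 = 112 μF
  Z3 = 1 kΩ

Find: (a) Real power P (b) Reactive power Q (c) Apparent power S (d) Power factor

Step 1 — Angular frequency: ω = 2π·f = 2π·4770 = 2.997e+04 rad/s.
Step 2 — Component impedances:
  Z1: Z = jωL = j·2.997e+04·0.02 = 0 + j599.4 Ω
  Z2: Z = 1/(jωC) = -j/(ω·C) = 0 - j0.2979 Ω
  Z3: Z = R = 1000 Ω
Step 3 — With the output port shorted to ground, the output series arm Z2 runs from the junction to ground; the shunt arm Z3 also runs from the junction to ground. They appear in parallel: Z3 || Z2 = 8.875e-05 - j0.2979 Ω.
Step 4 — Series with input arm Z1: Z_in = Z1 + (Z3 || Z2) = 8.875e-05 + j599.1 Ω = 599.1∠90.0° Ω.
Step 5 — Source phasor: V = 8.84∠15.1° V = 8.535 + j2.303 V.
Step 6 — Current: I = V / Z = 0.003844 - j0.01425 A = 0.01476∠-74.9° A.
Step 7 — Complex power: S = V·I* = 1.932e-08 + j0.1304 VA.
Step 8 — Real power: P = Re(S) = 1.932e-08 W.
Step 9 — Reactive power: Q = Im(S) = 0.1304 VAR.
Step 10 — Apparent power: |S| = 0.1304 VA.
Step 11 — Power factor: PF = P/|S| = 1.481e-07 (lagging).

(a) P = 1.932e-08 W  (b) Q = 0.1304 VAR  (c) S = 0.1304 VA  (d) PF = 1.481e-07 (lagging)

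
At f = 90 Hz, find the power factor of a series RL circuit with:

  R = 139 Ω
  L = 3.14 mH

Step 1 — Angular frequency: ω = 2π·f = 2π·90 = 565.5 rad/s.
Step 2 — Component impedances:
  R: Z = R = 139 Ω
  L: Z = jωL = j·565.5·0.00314 = 0 + j1.776 Ω
Step 3 — Series combination: Z_total = R + L = 139 + j1.776 Ω = 139∠0.7° Ω.
Step 4 — Power factor: PF = cos(φ) = Re(Z)/|Z| = 139/139.01 = 0.9999.
Step 5 — Type: Im(Z) = 1.776 ⇒ lagging (phase φ = 0.7°).

PF = 0.9999 (lagging, φ = 0.7°)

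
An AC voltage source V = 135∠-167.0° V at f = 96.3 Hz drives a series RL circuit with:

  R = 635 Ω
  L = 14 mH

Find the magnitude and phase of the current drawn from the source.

Step 1 — Angular frequency: ω = 2π·f = 2π·96.3 = 605.1 rad/s.
Step 2 — Component impedances:
  R: Z = R = 635 Ω
  L: Z = jωL = j·605.1·0.014 = 0 + j8.471 Ω
Step 3 — Series combination: Z_total = R + L = 635 + j8.471 Ω = 635.1∠0.8° Ω.
Step 4 — Source phasor: V = 135∠-167.0° V = -131.5 - j30.37 V.
Step 5 — Ohm's law: I = V / Z_total = (-131.5 - j30.37) / (635 + j8.471) = -0.2078 - j0.04505 A.
Step 6 — Convert to polar: |I| = 0.2126 A, ∠I = -167.8°.

I = 0.2126∠-167.8° A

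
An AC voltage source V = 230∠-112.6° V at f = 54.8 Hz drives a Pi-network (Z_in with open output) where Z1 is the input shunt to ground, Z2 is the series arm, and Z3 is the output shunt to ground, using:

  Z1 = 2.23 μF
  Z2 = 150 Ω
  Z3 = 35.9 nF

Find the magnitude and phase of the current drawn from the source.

Step 1 — Angular frequency: ω = 2π·f = 2π·54.8 = 344.3 rad/s.
Step 2 — Component impedances:
  Z1: Z = 1/(jωC) = -j/(ω·C) = 0 - j1302 Ω
  Z2: Z = R = 150 Ω
  Z3: Z = 1/(jωC) = -j/(ω·C) = 0 - j8.09e+04 Ω
Step 3 — With open output, the series arm Z2 and the output shunt Z3 appear in series to ground: Z2 + Z3 = 150 - j8.09e+04 Ω.
Step 4 — Parallel with input shunt Z1: Z_in = Z1 || (Z2 + Z3) = 0.03765 - j1282 Ω = 1282∠-90.0° Ω.
Step 5 — Source phasor: V = 230∠-112.6° V = -88.39 - j212.3 V.
Step 6 — Ohm's law: I = V / Z_total = (-88.39 - j212.3) / (0.03765 - j1282) = 0.1657 - j0.06896 A.
Step 7 — Convert to polar: |I| = 0.1794 A, ∠I = -22.6°.

I = 0.1794∠-22.6° A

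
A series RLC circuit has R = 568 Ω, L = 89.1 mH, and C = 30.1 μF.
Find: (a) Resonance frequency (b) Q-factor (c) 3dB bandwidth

Step 1 — Resonance: ω₀ = 1/√(LC) = 1/√(0.0891·3.01e-05) = 610.6 rad/s.
Step 2 — f₀ = ω₀/(2π) = 97.18 Hz.
Step 3 — Series Q: Q = ω₀L/R = 610.6·0.0891/568 = 0.09579.
Step 4 — Bandwidth: Δω = ω₀/Q = 6375 rad/s; BW = Δω/(2π) = 1015 Hz.

(a) f₀ = 97.18 Hz  (b) Q = 0.09579  (c) BW = 1015 Hz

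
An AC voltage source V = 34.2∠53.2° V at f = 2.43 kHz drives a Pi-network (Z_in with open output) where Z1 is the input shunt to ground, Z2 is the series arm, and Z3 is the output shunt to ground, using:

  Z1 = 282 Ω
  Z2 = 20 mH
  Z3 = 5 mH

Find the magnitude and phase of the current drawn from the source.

Step 1 — Angular frequency: ω = 2π·f = 2π·2430 = 1.527e+04 rad/s.
Step 2 — Component impedances:
  Z1: Z = R = 282 Ω
  Z2: Z = jωL = j·1.527e+04·0.02 = 0 + j305.4 Ω
  Z3: Z = jωL = j·1.527e+04·0.005 = 0 + j76.34 Ω
Step 3 — With open output, the series arm Z2 and the output shunt Z3 appear in series to ground: Z2 + Z3 = 0 + j381.7 Ω.
Step 4 — Parallel with input shunt Z1: Z_in = Z1 || (Z2 + Z3) = 182.4 + j134.8 Ω = 226.8∠36.5° Ω.
Step 5 — Source phasor: V = 34.2∠53.2° V = 20.49 + j27.39 V.
Step 6 — Ohm's law: I = V / Z_total = (20.49 + j27.39) / (182.4 + j134.8) = 0.1444 + j0.04344 A.
Step 7 — Convert to polar: |I| = 0.1508 A, ∠I = 16.7°.

I = 0.1508∠16.7° A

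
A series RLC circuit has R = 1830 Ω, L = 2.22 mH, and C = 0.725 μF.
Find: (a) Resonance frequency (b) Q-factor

Step 1 — Resonance condition Im(Z)=0 gives ω₀ = 1/√(LC).
Step 2 — ω₀ = 1/√(0.00222·7.25e-07) = 2.493e+04 rad/s.
Step 3 — f₀ = ω₀/(2π) = 3967 Hz.
Step 4 — Series Q: Q = ω₀L/R = 2.493e+04·0.00222/1830 = 0.03024.

(a) f₀ = 3967 Hz  (b) Q = 0.03024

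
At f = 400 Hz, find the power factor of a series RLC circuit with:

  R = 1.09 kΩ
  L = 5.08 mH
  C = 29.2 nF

Step 1 — Angular frequency: ω = 2π·f = 2π·400 = 2513 rad/s.
Step 2 — Component impedances:
  R: Z = R = 1090 Ω
  L: Z = jωL = j·2513·0.00508 = 0 + j12.77 Ω
  C: Z = 1/(jωC) = -j/(ω·C) = 0 - j1.363e+04 Ω
Step 3 — Series combination: Z_total = R + L + C = 1090 - j1.361e+04 Ω = 1.366e+04∠-85.4° Ω.
Step 4 — Power factor: PF = cos(φ) = Re(Z)/|Z| = 1090/13657 = 0.07981.
Step 5 — Type: Im(Z) = -1.361e+04 ⇒ leading (phase φ = -85.4°).

PF = 0.07981 (leading, φ = -85.4°)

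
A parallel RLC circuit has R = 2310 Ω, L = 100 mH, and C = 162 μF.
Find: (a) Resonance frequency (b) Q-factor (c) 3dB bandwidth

Step 1 — Resonance: ω₀ = 1/√(LC) = 1/√(0.1·0.000162) = 248.5 rad/s.
Step 2 — f₀ = ω₀/(2π) = 39.54 Hz.
Step 3 — Parallel Q: Q = R/(ω₀L) = 2310/(248.5·0.1) = 92.98.
Step 4 — Bandwidth: Δω = ω₀/Q = 2.672 rad/s; BW = Δω/(2π) = 0.4253 Hz.

(a) f₀ = 39.54 Hz  (b) Q = 92.98  (c) BW = 0.4253 Hz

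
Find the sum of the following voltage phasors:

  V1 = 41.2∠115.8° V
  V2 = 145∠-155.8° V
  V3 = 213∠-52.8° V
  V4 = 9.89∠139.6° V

Step 1 — Convert each phasor to rectangular form:
  V1 = 41.2·(cos(115.8°) + j·sin(115.8°)) = -17.93 + j37.09 V
  V2 = 145·(cos(-155.8°) + j·sin(-155.8°)) = -132.3 - j59.44 V
  V3 = 213·(cos(-52.8°) + j·sin(-52.8°)) = 128.8 - j169.7 V
  V4 = 9.89·(cos(139.6°) + j·sin(139.6°)) = -7.532 + j6.41 V
Step 2 — Sum components: V_total = -28.94 - j185.6 V.
Step 3 — Convert to polar: |V_total| = 187.8 V, ∠V_total = -98.9°.

V_total = 187.8∠-98.9° V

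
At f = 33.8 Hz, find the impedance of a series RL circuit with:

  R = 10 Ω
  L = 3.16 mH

Step 1 — Angular frequency: ω = 2π·f = 2π·33.8 = 212.4 rad/s.
Step 2 — Component impedances:
  R: Z = R = 10 Ω
  L: Z = jωL = j·212.4·0.00316 = 0 + j0.6711 Ω
Step 3 — Series combination: Z_total = R + L = 10 + j0.6711 Ω = 10.02∠3.8° Ω.

Z = 10 + j0.6711 Ω = 10.02∠3.8° Ω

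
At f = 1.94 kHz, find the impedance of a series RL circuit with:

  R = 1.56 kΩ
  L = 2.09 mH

Step 1 — Angular frequency: ω = 2π·f = 2π·1940 = 1.219e+04 rad/s.
Step 2 — Component impedances:
  R: Z = R = 1560 Ω
  L: Z = jωL = j·1.219e+04·0.00209 = 0 + j25.48 Ω
Step 3 — Series combination: Z_total = R + L = 1560 + j25.48 Ω = 1560∠0.9° Ω.

Z = 1560 + j25.48 Ω = 1560∠0.9° Ω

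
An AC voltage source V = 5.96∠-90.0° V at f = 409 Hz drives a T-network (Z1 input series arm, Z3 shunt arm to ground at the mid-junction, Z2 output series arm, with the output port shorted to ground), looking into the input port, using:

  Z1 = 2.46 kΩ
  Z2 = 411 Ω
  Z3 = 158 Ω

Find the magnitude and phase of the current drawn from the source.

Step 1 — Angular frequency: ω = 2π·f = 2π·409 = 2570 rad/s.
Step 2 — Component impedances:
  Z1: Z = R = 2460 Ω
  Z2: Z = R = 411 Ω
  Z3: Z = R = 158 Ω
Step 3 — With the output port shorted to ground, the output series arm Z2 runs from the junction to ground; the shunt arm Z3 also runs from the junction to ground. They appear in parallel: Z3 || Z2 = 114.1 Ω.
Step 4 — Series with input arm Z1: Z_in = Z1 + (Z3 || Z2) = 2574 Ω = 2574∠0.0° Ω.
Step 5 — Source phasor: V = 5.96∠-90.0° V = 0 - j5.96 V.
Step 6 — Ohm's law: I = V / Z_total = (0 - j5.96) / (2574) = 0 - j0.002315 A.
Step 7 — Convert to polar: |I| = 0.002315 A, ∠I = -90.0°.

I = 0.002315∠-90.0° A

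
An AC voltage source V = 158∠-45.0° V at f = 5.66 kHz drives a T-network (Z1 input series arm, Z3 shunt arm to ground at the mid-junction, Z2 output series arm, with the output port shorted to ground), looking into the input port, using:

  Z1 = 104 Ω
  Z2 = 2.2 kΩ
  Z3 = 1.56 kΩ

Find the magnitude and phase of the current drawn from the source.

Step 1 — Angular frequency: ω = 2π·f = 2π·5660 = 3.556e+04 rad/s.
Step 2 — Component impedances:
  Z1: Z = R = 104 Ω
  Z2: Z = R = 2200 Ω
  Z3: Z = R = 1560 Ω
Step 3 — With the output port shorted to ground, the output series arm Z2 runs from the junction to ground; the shunt arm Z3 also runs from the junction to ground. They appear in parallel: Z3 || Z2 = 912.8 Ω.
Step 4 — Series with input arm Z1: Z_in = Z1 + (Z3 || Z2) = 1017 Ω = 1017∠0.0° Ω.
Step 5 — Source phasor: V = 158∠-45.0° V = 111.7 - j111.7 V.
Step 6 — Ohm's law: I = V / Z_total = (111.7 - j111.7) / (1017) = 0.1099 - j0.1099 A.
Step 7 — Convert to polar: |I| = 0.1554 A, ∠I = -45.0°.

I = 0.1554∠-45.0° A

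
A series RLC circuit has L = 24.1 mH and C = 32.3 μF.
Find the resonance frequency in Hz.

Step 1 — Resonance condition Im(Z)=0 gives ω₀ = 1/√(LC).
Step 2 — ω₀ = 1/√(0.0241·3.23e-05) = 1133 rad/s.
Step 3 — f₀ = ω₀/(2π) = 180.4 Hz.

f₀ = 180.4 Hz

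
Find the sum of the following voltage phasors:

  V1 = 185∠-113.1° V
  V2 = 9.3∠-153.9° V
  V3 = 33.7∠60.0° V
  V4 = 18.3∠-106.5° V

Step 1 — Convert each phasor to rectangular form:
  V1 = 185·(cos(-113.1°) + j·sin(-113.1°)) = -72.58 - j170.2 V
  V2 = 9.3·(cos(-153.9°) + j·sin(-153.9°)) = -8.352 - j4.091 V
  V3 = 33.7·(cos(60.0°) + j·sin(60.0°)) = 16.85 + j29.19 V
  V4 = 18.3·(cos(-106.5°) + j·sin(-106.5°)) = -5.197 - j17.55 V
Step 2 — Sum components: V_total = -69.28 - j162.6 V.
Step 3 — Convert to polar: |V_total| = 176.8 V, ∠V_total = -113.1°.

V_total = 176.8∠-113.1° V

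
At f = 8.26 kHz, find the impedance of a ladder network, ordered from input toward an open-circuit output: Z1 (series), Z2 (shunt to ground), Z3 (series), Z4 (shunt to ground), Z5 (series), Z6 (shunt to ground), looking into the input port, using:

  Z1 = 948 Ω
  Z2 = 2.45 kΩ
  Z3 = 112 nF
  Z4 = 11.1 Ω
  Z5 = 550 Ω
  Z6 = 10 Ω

Step 1 — Angular frequency: ω = 2π·f = 2π·8260 = 5.19e+04 rad/s.
Step 2 — Component impedances:
  Z1: Z = R = 948 Ω
  Z2: Z = R = 2450 Ω
  Z3: Z = 1/(jωC) = -j/(ω·C) = 0 - j172 Ω
  Z4: Z = R = 11.1 Ω
  Z5: Z = R = 550 Ω
  Z6: Z = R = 10 Ω
Step 3 — Ladder network (open output): work backward from the far end, alternating series and parallel combinations. Z_in = 970.7 - j169.7 Ω = 985.4∠-9.9° Ω.

Z = 970.7 - j169.7 Ω = 985.4∠-9.9° Ω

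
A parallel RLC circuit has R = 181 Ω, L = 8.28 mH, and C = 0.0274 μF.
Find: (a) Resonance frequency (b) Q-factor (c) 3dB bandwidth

Step 1 — Resonance: ω₀ = 1/√(LC) = 1/√(0.00828·2.74e-08) = 6.639e+04 rad/s.
Step 2 — f₀ = ω₀/(2π) = 1.057e+04 Hz.
Step 3 — Parallel Q: Q = R/(ω₀L) = 181/(6.639e+04·0.00828) = 0.3293.
Step 4 — Bandwidth: Δω = ω₀/Q = 2.016e+05 rad/s; BW = Δω/(2π) = 3.209e+04 Hz.

(a) f₀ = 1.057e+04 Hz  (b) Q = 0.3293  (c) BW = 3.209e+04 Hz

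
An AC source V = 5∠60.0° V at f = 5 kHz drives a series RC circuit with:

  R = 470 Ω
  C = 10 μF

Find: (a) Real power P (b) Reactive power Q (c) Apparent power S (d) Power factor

Step 1 — Angular frequency: ω = 2π·f = 2π·5000 = 3.142e+04 rad/s.
Step 2 — Component impedances:
  R: Z = R = 470 Ω
  C: Z = 1/(jωC) = -j/(ω·C) = 0 - j3.183 Ω
Step 3 — Series combination: Z_total = R + C = 470 - j3.183 Ω = 470∠-0.4° Ω.
Step 4 — Source phasor: V = 5∠60.0° V = 2.5 + j4.33 V.
Step 5 — Current: I = V / Z = 0.005257 + j0.009249 A = 0.01064∠60.4° A.
Step 6 — Complex power: S = V·I* = 0.05319 - j0.0003602 VA.
Step 7 — Real power: P = Re(S) = 0.05319 W.
Step 8 — Reactive power: Q = Im(S) = -0.0003602 VAR.
Step 9 — Apparent power: |S| = 0.05319 VA.
Step 10 — Power factor: PF = P/|S| = 1 (leading).

(a) P = 0.05319 W  (b) Q = -0.0003602 VAR  (c) S = 0.05319 VA  (d) PF = 1 (leading)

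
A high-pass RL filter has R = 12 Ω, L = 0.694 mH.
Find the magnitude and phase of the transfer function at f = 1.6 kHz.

Step 1 — Angular frequency: ω = 2π·1600 = 1.005e+04 rad/s.
Step 2 — Transfer function: H(jω) = jωL/(R + jωL).
Step 3 — Numerator jωL = j·6.977; denominator R + jωL = 12 + j6.977.
Step 4 — H = 0.2526 + j0.4345.
Step 5 — Magnitude: |H| = 0.5026 (-6.0 dB); phase: φ = 59.8°.

|H| = 0.5026 (-6.0 dB), φ = 59.8°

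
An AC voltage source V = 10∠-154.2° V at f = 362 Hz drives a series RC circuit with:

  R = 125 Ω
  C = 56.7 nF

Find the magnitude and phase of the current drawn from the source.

Step 1 — Angular frequency: ω = 2π·f = 2π·362 = 2275 rad/s.
Step 2 — Component impedances:
  R: Z = R = 125 Ω
  C: Z = 1/(jωC) = -j/(ω·C) = 0 - j7754 Ω
Step 3 — Series combination: Z_total = R + C = 125 - j7754 Ω = 7755∠-89.1° Ω.
Step 4 — Source phasor: V = 10∠-154.2° V = -9.003 - j4.352 V.
Step 5 — Ohm's law: I = V / Z_total = (-9.003 - j4.352) / (125 - j7754) = 0.0005424 - j0.00117 A.
Step 6 — Convert to polar: |I| = 0.001289 A, ∠I = -65.1°.

I = 0.001289∠-65.1° A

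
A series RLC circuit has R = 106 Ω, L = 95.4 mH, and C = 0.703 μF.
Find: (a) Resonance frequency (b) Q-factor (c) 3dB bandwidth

Step 1 — Resonance: ω₀ = 1/√(LC) = 1/√(0.0954·7.03e-07) = 3861 rad/s.
Step 2 — f₀ = ω₀/(2π) = 614.6 Hz.
Step 3 — Series Q: Q = ω₀L/R = 3861·0.0954/106 = 3.475.
Step 4 — Bandwidth: Δω = ω₀/Q = 1111 rad/s; BW = Δω/(2π) = 176.8 Hz.

(a) f₀ = 614.6 Hz  (b) Q = 3.475  (c) BW = 176.8 Hz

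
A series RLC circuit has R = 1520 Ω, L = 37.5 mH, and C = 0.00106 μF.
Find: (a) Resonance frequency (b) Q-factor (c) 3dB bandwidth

Step 1 — Resonance condition Im(Z)=0 gives ω₀ = 1/√(LC).
Step 2 — ω₀ = 1/√(0.0375·1.06e-09) = 1.586e+05 rad/s.
Step 3 — f₀ = ω₀/(2π) = 2.524e+04 Hz.
Step 4 — Series Q: Q = ω₀L/R = 1.586e+05·0.0375/1520 = 3.913.
Step 5 — 3dB bandwidth: Δω = ω₀/Q = 4.053e+04 rad/s; BW = Δω/(2π) = 6451 Hz.

(a) f₀ = 2.524e+04 Hz  (b) Q = 3.913  (c) BW = 6451 Hz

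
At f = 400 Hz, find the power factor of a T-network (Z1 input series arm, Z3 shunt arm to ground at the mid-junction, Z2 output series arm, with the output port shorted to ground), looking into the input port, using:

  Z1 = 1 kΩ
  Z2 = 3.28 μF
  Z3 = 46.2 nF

Step 1 — Angular frequency: ω = 2π·f = 2π·400 = 2513 rad/s.
Step 2 — Component impedances:
  Z1: Z = R = 1000 Ω
  Z2: Z = 1/(jωC) = -j/(ω·C) = 0 - j121.3 Ω
  Z3: Z = 1/(jωC) = -j/(ω·C) = 0 - j8612 Ω
Step 3 — With the output port shorted to ground, the output series arm Z2 runs from the junction to ground; the shunt arm Z3 also runs from the junction to ground. They appear in parallel: Z3 || Z2 = 0 - j119.6 Ω.
Step 4 — Series with input arm Z1: Z_in = Z1 + (Z3 || Z2) = 1000 - j119.6 Ω = 1007∠-6.8° Ω.
Step 5 — Power factor: PF = cos(φ) = Re(Z)/|Z| = 1000/1007.13 = 0.9929.
Step 6 — Type: Im(Z) = -119.6 ⇒ leading (phase φ = -6.8°).

PF = 0.9929 (leading, φ = -6.8°)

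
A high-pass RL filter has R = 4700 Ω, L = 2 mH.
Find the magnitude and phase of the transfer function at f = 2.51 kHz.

Step 1 — Angular frequency: ω = 2π·2510 = 1.577e+04 rad/s.
Step 2 — Transfer function: H(jω) = jωL/(R + jωL).
Step 3 — Numerator jωL = j·31.54; denominator R + jωL = 4700 + j31.54.
Step 4 — H = 4.504e-05 + j0.006711.
Step 5 — Magnitude: |H| = 0.006711 (-43.5 dB); phase: φ = 89.6°.

|H| = 0.006711 (-43.5 dB), φ = 89.6°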